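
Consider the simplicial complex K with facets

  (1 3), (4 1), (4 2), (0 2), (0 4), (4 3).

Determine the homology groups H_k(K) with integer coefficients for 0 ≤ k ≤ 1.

K has 5 vertices, 6 edges.
rank ∂_0 = 0, rank ∂_1 = 4 ⇒ b_0 = 5 − 0 − 4 = 1; all invariant factors of ∂_1 are 1 so no torsion. So H_0 ≅ Z.
rank ∂_1 = 4, rank ∂_2 = 0 ⇒ b_1 = 6 − 4 − 0 = 2. So H_1 ≅ Z^2.

H_0 ≅ Z,  H_1 ≅ Z^2.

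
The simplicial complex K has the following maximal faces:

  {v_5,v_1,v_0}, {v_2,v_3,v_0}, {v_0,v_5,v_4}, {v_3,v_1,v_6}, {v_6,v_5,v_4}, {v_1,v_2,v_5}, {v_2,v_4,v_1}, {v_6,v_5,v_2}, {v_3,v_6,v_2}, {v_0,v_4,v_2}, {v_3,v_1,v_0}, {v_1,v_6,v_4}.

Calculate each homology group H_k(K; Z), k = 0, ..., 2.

K has 7 vertices, 18 edges, 12 triangles.
rank ∂_0 = 0, rank ∂_1 = 6 ⇒ b_0 = 7 − 0 − 6 = 1; all invariant factors of ∂_1 are 1 so no torsion. So H_0 = Z.
rank ∂_1 = 6, rank ∂_2 = 12 ⇒ b_1 = 18 − 6 − 12 = 0; ∂_2 has invariant factor(s) [2] giving torsion. So H_1 = Z/2.
rank ∂_2 = 12, rank ∂_3 = 0 ⇒ b_2 = 12 − 12 − 0 = 0. So H_2 = 0.

H_0 ≅ Z,  H_1 ≅ Z/2,  H_2 = 0.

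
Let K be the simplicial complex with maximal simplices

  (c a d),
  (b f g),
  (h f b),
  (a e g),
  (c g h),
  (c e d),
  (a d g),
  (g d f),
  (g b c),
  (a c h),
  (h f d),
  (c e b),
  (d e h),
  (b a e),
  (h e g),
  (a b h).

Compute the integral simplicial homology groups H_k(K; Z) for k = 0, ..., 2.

We work with the vertex ordering a < b < c < d < e < f < g < h. The simplices of K, each written with vertices in increasing order, are:

  0-simplices (8): a, b, c, d, e, f, g, h
  1-simplices (24): ab, ac, ad, ae, ag, ah, bc, be, bf, bg, bh, cd, ce, cg, ch, de, df, dg, dh, eg, eh, fg, fh, gh
  2-simplices (16): abe, abh, acd, ach, adg, aeg, bce, bcg, bfg, bfh, cde, cgh, deh, dfg, dfh, egh

Hence C_0 ≅ Z^8, C_1 ≅ Z^24, C_2 ≅ Z^16.

∂_1: C_1 → C_0 maps an edge to its endpoints' difference, ∂[p,q] = q − p. For instance
  ∂ab = b − a.
This gives a 8×24 integer matrix of rank 7; reducing to Smith normal form yields diagonal entries (1,1,1,1,1,1,1).

Boundary ∂_2: C_2 → C_1 acts by ∂[p,q,r] = [q,r] − [p,r] + [p,q]. For instance
  ∂dfh = fh − dh + df,
  ∂bfg = fg − bg + bf.
This gives a 24×16 integer matrix of rank 15; reducing to Smith normal form yields diagonal entries (1,1,1,1,1,1,1,1,1,1,1,1,1,1,1).

From H_k ≅ ker(∂_k) / im(∂_{k+1}) we obtain:

  H_0: rank C_0 − rank ∂_1 = 8 − 7 = 1, and the invariant factors of ∂_1 are all 1, so H_0 ≅ Z.
  H_1: rank ker ∂_1 − rank ∂_2 = (24 − 7) − 15 = 2, and the invariant factors of ∂_2 are all 1, so H_1 ≅ Z^2.
  H_2: rank ker ∂_2 − rank ∂_3 = (16 − 15) − 0 = 1, and there is no ∂_3, so H_2 ≅ Z.

H_0 ≅ Z,  H_1 ≅ Z^2,  H_2 ≅ Z.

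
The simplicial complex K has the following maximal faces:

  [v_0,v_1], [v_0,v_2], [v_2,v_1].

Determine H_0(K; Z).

H_0 ≅ Z.

K has 3 vertices, 3 edges.
rank ∂_0 = 0, rank ∂_1 = 2 ⇒ b_0 = 3 − 0 − 2 = 1; all invariant factors of ∂_1 are 1 so no torsion. So H_0 ≅ Z.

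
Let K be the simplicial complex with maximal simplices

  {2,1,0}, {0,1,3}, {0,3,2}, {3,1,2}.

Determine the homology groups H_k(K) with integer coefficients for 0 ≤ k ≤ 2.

H_0 = Z,  H_1 = 0,  H_2 = Z.

Fix the vertex order 0 < 1 < 2 < 3 and write every simplex with vertices in increasing order. Then dim K = 2 and the simplices of K are:

  0-simplices (4): [0], [1], [2], [3]
  1-simplices (6): [0,1], [0,2], [0,3], [1,2], [1,3], [2,3]
  2-simplices (4): [0,1,2], [0,1,3], [0,2,3], [1,2,3]

giving chain groups C_0 ≅ Z^4, C_1 ≅ Z^6, C_2 ≅ Z^4.

∂_1: C_1 → C_0 is given by ∂[p,q] = [q] − [p].
As a 4×6 matrix over Z this has rank 3, with invariant factors (1,1,1).

Boundary ∂_2: C_2 → C_1 acts by ∂[p,q,r] = [q,r] − [p,r] + [p,q]. For instance
  ∂[0,1,2] = [1,2] − [0,2] + [0,1],
  ∂[1,2,3] = [2,3] − [1,3] + [1,2].
This gives a 6×4 integer matrix of rank 3; reducing to Smith normal form yields diagonal entries (1,1,1).

From H_k ≅ ker(∂_k) / im(∂_{k+1}) we obtain:

  H_0: rank C_0 − rank ∂_1 = 4 − 3 = 1, and the invariant factors of ∂_1 are all 1, so H_0 ≅ Z.
  H_1: rank ker ∂_1 − rank ∂_2 = (6 − 3) − 3 = 0, and the invariant factors of ∂_2 are all 1, so H_1 ≅ 0.
  H_2: rank ker ∂_2 − rank ∂_3 = (4 − 3) − 0 = 1, and there is no ∂_3, so H_2 ≅ Z.

(K is a triangulation of the 2-sphere S^2.)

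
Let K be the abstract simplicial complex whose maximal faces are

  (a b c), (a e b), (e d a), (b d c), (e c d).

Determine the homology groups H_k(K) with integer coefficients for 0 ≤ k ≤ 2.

We work with the vertex ordering a < b < c < d < e. The simplices of K, each written with vertices in increasing order, are:

  0-simplices (5): a, b, c, d, e
  1-simplices (10): ab, ac, ad, ae, bc, bd, be, cd, ce, de
  2-simplices (5): abc, abe, ade, bcd, cde

so the chain groups are C_0 ≅ Z^5, C_1 ≅ Z^10, C_2 ≅ Z^5.

The boundary map ∂_1: C_1 → C_0 sends each edge [p,q] (with p < q) to q − p. For instance
  ∂bd = d − b.
This gives a 5×10 integer matrix of rank 4; reducing to Smith normal form yields diagonal entries (1,1,1,1).

∂_2: C_2 → C_1 acts by ∂[p,q,r] = [q,r] − [p,r] + [p,q]. For instance
  ∂bcd = cd − bd + bc,
  ∂cde = de − ce + cd.
This gives a 10×5 integer matrix of rank 5; reducing to Smith normal form yields diagonal entries (1,1,1,1,1).

Reading off H_k = ker ∂_k / im ∂_{k+1}:

  H_0: rank C_0 − rank ∂_1 = 5 − 4 = 1, and the invariant factors of ∂_1 are all 1, so H_0 = Z.
  H_1: rank ker ∂_1 − rank ∂_2 = (10 − 4) − 5 = 1, and the invariant factors of ∂_2 are all 1, so H_1 = Z.
  H_2: rank ker ∂_2 − rank ∂_3 = (5 − 5) − 0 = 0, and there is no ∂_3, so H_2 = 0.

As a check, the Euler characteristic is 5 − 10 + 5 = 0, which agrees with 1 − 1 + 0 = 0.

H_0 ≅ Z,  H_1 ≅ Z,  H_2 = 0.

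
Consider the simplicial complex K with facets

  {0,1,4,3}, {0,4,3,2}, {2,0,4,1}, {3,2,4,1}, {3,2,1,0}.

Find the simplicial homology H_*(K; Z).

H_0 ≅ Z,  H_1 = 0,  H_2 = 0,  H_3 ≅ Z.

We work with the vertex ordering 0 < 1 < 2 < 3 < 4. The simplices of K, each written with vertices in increasing order, are:

  0-simplices (5): [0], [1], [2], [3], [4]
  1-simplices (10): [0,1], [0,2], [0,3], [0,4], [1,2], [1,3], [1,4], [2,3], [2,4], [3,4]
  2-simplices (10): [0,1,2], [0,1,3], [0,1,4], [0,2,3], [0,2,4], [0,3,4], [1,2,3], [1,2,4], [1,3,4], [2,3,4]
  3-simplices (5): [0,1,2,3], [0,1,2,4], [0,1,3,4], [0,2,3,4], [1,2,3,4]

so the chain groups are C_0 ≅ Z^5, C_1 ≅ Z^10, C_2 ≅ Z^10, C_3 ≅ Z^5.

Boundary ∂_1: C_1 → C_0 maps an edge to its endpoints' difference, ∂[p,q] = q − p. For instance
  ∂[1,2] = [2] − [1].
The resulting 5×10 matrix has rank 4, and its Smith normal form has invariant factors (1,1,1,1).

The boundary map ∂_2: C_2 → C_1 maps a triangle to the signed sum of its edges. For instance
  ∂[0,2,3] = [2,3] − [0,3] + [0,2],
  ∂[2,3,4] = [3,4] − [2,4] + [2,3].
The resulting 10×10 matrix has rank 6, and its Smith normal form has invariant factors (1,1,1,1,1,1).

Boundary ∂_3: C_3 → C_2 sends each 3-simplex σ to the alternating sum Σ_i (−1)^i (σ with its i-th vertex removed). For instance
  ∂[0,1,2,4] = [1,2,4] − [0,2,4] + [0,1,4] − [0,1,2],
  ∂[0,1,2,3] = [1,2,3] − [0,2,3] + [0,1,3] − [0,1,2].
This gives a 10×5 integer matrix of rank 4; reducing to Smith normal form yields diagonal entries (1,1,1,1).

From H_k ≅ ker(∂_k) / im(∂_{k+1}) we obtain:

  H_0: rank C_0 − rank ∂_1 = 5 − 4 = 1, and the invariant factors of ∂_1 are all 1, so H_0 = Z.
  H_1: rank ker ∂_1 − rank ∂_2 = (10 − 4) − 6 = 0, and the invariant factors of ∂_2 are all 1, so H_1 = 0.
  H_2: rank ker ∂_2 − rank ∂_3 = (10 − 6) − 4 = 0, and the invariant factors of ∂_3 are all 1, so H_2 = 0.
  H_3: rank ker ∂_3 − rank ∂_4 = (5 − 4) − 0 = 1, and there is no ∂_4, so H_3 = Z.

As a check, the Euler characteristic is 5 − 10 + 10 − 5 = 0, which agrees with 1 − 0 + 0 − 1 = 0.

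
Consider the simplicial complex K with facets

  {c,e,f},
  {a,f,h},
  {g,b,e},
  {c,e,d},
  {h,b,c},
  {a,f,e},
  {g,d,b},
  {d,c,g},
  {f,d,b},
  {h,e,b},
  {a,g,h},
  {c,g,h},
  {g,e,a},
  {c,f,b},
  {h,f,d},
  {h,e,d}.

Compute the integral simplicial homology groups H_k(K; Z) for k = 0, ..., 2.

Fix the vertex order a < b < c < d < e < f < g < h and write every simplex with vertices in increasing order. Then dim K = 2 and the simplices of K are:

  0-simplices (8): a, b, c, d, e, f, g, h
  1-simplices (24): ae, af, ag, ah, bc, bd, be, bf, bg, bh, cd, ce, cf, cg, ch, de, df, dg, dh, ef, eg, eh, fh, gh
  2-simplices (16): aef, aeg, afh, agh, bcf, bch, bdf, bdg, beg, beh, cde, cdg, cef, cgh, deh, dfh

Hence C_0 ≅ Z^8, C_1 ≅ Z^24, C_2 ≅ Z^16.

Boundary ∂_1: C_1 → C_0 is given by ∂[p,q] = [q] − [p].
As a 8×24 matrix over Z this has rank 7, with invariant factors (1,1,1,1,1,1,1).

∂_2: C_2 → C_1 acts by ∂[p,q,r] = [q,r] − [p,r] + [p,q]. For instance
  ∂beh = eh − bh + be,
  ∂afh = fh − ah + af.
As a 24×16 matrix over Z this has rank 15, with invariant factors (1,1,1,1,1,1,1,1,1,1,1,1,1,1,1).

Now H_k = ker ∂_k / im ∂_{k+1}, so:

  H_0: rank C_0 − rank ∂_1 = 8 − 7 = 1, and the invariant factors of ∂_1 are all 1, so H_0 = Z.
  H_1: rank ker ∂_1 − rank ∂_2 = (24 − 7) − 15 = 2, and the invariant factors of ∂_2 are all 1, so H_1 = Z^2.
  H_2: rank ker ∂_2 − rank ∂_3 = (16 − 15) − 0 = 1, and there is no ∂_3, so H_2 = Z.

H_0 = Z,  H_1 = Z^2,  H_2 = Z.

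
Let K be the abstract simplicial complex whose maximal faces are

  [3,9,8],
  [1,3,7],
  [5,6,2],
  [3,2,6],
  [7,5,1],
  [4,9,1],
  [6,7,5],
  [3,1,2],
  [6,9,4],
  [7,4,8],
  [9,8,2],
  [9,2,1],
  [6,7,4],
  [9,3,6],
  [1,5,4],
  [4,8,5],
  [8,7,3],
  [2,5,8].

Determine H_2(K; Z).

K has 9 vertices, 27 edges, 18 triangles.
rank ∂_2 = 18, rank ∂_3 = 0 ⇒ b_2 = 18 − 18 − 0 = 0. So H_2 = 0.

H_2 = 0.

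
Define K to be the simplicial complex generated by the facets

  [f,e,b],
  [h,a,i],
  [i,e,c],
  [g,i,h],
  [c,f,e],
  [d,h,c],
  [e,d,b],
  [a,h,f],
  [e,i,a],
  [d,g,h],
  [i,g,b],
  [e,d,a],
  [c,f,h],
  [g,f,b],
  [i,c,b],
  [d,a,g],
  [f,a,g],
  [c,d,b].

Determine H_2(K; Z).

H_2 ≅ 0.

Fix the vertex order a < b < c < d < e < f < g < h < i and write every simplex with vertices in increasing order. Then dim K = 2 and the simplices of K are:

  0-simplices (9): a, b, c, d, e, f, g, h, i
  1-simplices (27): ad, ae, af, ag, ah, ai, bc, bd, be, bf, bg, bi, cd, ce, cf, ch, ci, de, dg, dh, ef, ei, fg, fh, gh, gi, hi
  2-simplices (18): ade, adg, aei, afg, afh, ahi, bcd, bci, bde, bef, bfg, bgi, cdh, cef, cei, cfh, dgh, ghi

Hence C_0 ≅ Z^9, C_1 ≅ Z^27, C_2 ≅ Z^18.

∂_1: C_1 → C_0 maps an edge to its endpoints' difference, ∂[p,q] = q − p.
The 9×27 boundary matrix has rank 8 and Smith normal form diag(1,1,1,1,1,1,1,1).

The boundary map ∂_2: C_2 → C_1 acts by ∂[p,q,r] = [q,r] − [p,r] + [p,q]. For instance
  ∂adg = dg − ag + ad,
  ∂bci = ci − bi + bc.
As a 27×18 matrix over Z this has rank 18, with invariant factors (1,1,1,1,1,1,1,1,1,1,1,1,1,1,1,1,1,2).

From H_k ≅ ker(∂_k) / im(∂_{k+1}) we obtain:

  H_2: rank ker ∂_2 − rank ∂_3 = (18 − 18) − 0 = 0, and there is no ∂_3, so H_2 ≅ 0.

(K is a triangulation of the Klein bottle.)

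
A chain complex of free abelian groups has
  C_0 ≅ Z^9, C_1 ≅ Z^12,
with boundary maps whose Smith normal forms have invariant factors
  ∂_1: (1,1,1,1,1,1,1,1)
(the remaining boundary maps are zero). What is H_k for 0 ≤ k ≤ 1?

H_0: b_0 = 9 − 0 − 8 = 1; torsion from ∂_1 factors > 1: none. So H_0 = Z.
H_1: b_1 = 12 − 8 − 0 = 4; torsion from ∂_2 factors > 1: none. So H_1 = Z^4.

H_0 = Z,  H_1 = Z^4.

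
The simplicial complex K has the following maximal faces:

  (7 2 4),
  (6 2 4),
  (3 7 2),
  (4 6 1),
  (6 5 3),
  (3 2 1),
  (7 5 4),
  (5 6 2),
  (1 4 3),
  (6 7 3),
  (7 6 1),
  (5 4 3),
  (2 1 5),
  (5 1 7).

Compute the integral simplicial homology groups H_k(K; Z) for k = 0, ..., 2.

H_0 = Z,  H_1 = Z^2,  H_2 = Z.

Take the total order 1 < 2 < 3 < 4 < 5 < 6 < 7 on the vertex set. Then K (dimension 2) consists of the simplices:

  0-simplices (7): [1], [2], [3], [4], [5], [6], [7]
  1-simplices (21): [1,2], [1,3], [1,4], [1,5], [1,6], [1,7], [2,3], [2,4], [2,5], [2,6], [2,7], [3,4], [3,5], [3,6], [3,7], [4,5], [4,6], [4,7], [5,6], [5,7], [6,7]
  2-simplices (14): [1,2,3], [1,2,5], [1,3,4], [1,4,6], [1,5,7], [1,6,7], [2,3,7], [2,4,6], [2,4,7], [2,5,6], [3,4,5], [3,5,6], [3,6,7], [4,5,7]

Hence C_0 ≅ Z^7, C_1 ≅ Z^21, C_2 ≅ Z^14.

Boundary ∂_1: C_1 → C_0 is given by ∂[p,q] = [q] − [p]. For instance
  ∂[1,6] = [6] − [1].
The 7×21 boundary matrix has rank 6 and Smith normal form diag(1,1,1,1,1,1).

The boundary map ∂_2: C_2 → C_1 sends each 2-simplex [p,q,r] to [q,r] − [p,r] + [p,q]. For instance
  ∂[3,5,6] = [5,6] − [3,6] + [3,5],
  ∂[1,2,3] = [2,3] − [1,3] + [1,2].
The 21×14 boundary matrix has rank 13 and Smith normal form diag(1,1,1,1,1,1,1,1,1,1,1,1,1).

Computing H_k = (kernel of ∂_k) / (image of ∂_{k+1}):

  H_0: rank C_0 − rank ∂_1 = 7 − 6 = 1, and the invariant factors of ∂_1 are all 1, so H_0 ≅ Z.
  H_1: rank ker ∂_1 − rank ∂_2 = (21 − 6) − 13 = 2, and the invariant factors of ∂_2 are all 1, so H_1 ≅ Z^2.
  H_2: rank ker ∂_2 − rank ∂_3 = (14 − 13) − 0 = 1, and there is no ∂_3, so H_2 ≅ Z.

(K is a triangulation of the torus T^2.)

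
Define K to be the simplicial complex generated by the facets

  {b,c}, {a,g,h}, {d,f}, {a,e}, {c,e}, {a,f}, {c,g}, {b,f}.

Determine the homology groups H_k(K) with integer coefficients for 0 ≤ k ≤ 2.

We work with the vertex ordering a < b < c < d < e < f < g < h. The simplices of K, each written with vertices in increasing order, are:

  0-simplices (8): a, b, c, d, e, f, g, h
  1-simplices (10): ae, af, ag, ah, bc, bf, ce, cg, df, gh
  2-simplices (1): agh

giving chain groups C_0 ≅ Z^8, C_1 ≅ Z^10, C_2 ≅ Z^1.

∂_1: C_1 → C_0 sends each edge [p,q] (with p < q) to q − p. For instance
  ∂df = f − d.
This gives a 8×10 integer matrix of rank 7; reducing to Smith normal form yields diagonal entries (1,1,1,1,1,1,1).

The boundary map ∂_2: C_2 → C_1 maps a triangle to the signed sum of its edges. For instance
  ∂agh = gh − ah + ag.
As a 10×1 matrix over Z this has rank 1, with invariant factors (1).

Computing H_k = (kernel of ∂_k) / (image of ∂_{k+1}):

  H_0: rank C_0 − rank ∂_1 = 8 − 7 = 1, and the invariant factors of ∂_1 are all 1, so H_0 ≅ Z.
  H_1: rank ker ∂_1 − rank ∂_2 = (10 − 7) − 1 = 2, and the invariant factors of ∂_2 are all 1, so H_1 ≅ Z^2.
  H_2: rank ker ∂_2 − rank ∂_3 = (1 − 1) − 0 = 0, and there is no ∂_3, so H_2 ≅ 0.

H_0 ≅ Z,  H_1 ≅ Z^2,  H_2 = 0.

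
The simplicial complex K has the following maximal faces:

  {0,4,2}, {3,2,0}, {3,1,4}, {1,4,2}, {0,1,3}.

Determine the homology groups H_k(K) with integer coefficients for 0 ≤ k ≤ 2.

H_0 ≅ Z,  H_1 ≅ Z,  H_2 = 0.

Fix the vertex order 0 < 1 < 2 < 3 < 4 and write every simplex with vertices in increasing order. Then dim K = 2 and the simplices of K are:

  0-simplices (5): [0], [1], [2], [3], [4]
  1-simplices (10): [0,1], [0,2], [0,3], [0,4], [1,2], [1,3], [1,4], [2,3], [2,4], [3,4]
  2-simplices (5): [0,1,3], [0,2,3], [0,2,4], [1,2,4], [1,3,4]

so the chain groups are C_0 ≅ Z^5, C_1 ≅ Z^10, C_2 ≅ Z^5.

The boundary map ∂_1: C_1 → C_0 is given by ∂[p,q] = [q] − [p]. For instance
  ∂[0,2] = [2] − [0].
The resulting 5×10 matrix has rank 4, and its Smith normal form has invariant factors (1,1,1,1).

The boundary map ∂_2: C_2 → C_1 acts by ∂[p,q,r] = [q,r] − [p,r] + [p,q]. For instance
  ∂[1,2,4] = [2,4] − [1,4] + [1,2],
  ∂[0,1,3] = [1,3] − [0,3] + [0,1].
The 10×5 boundary matrix has rank 5 and Smith normal form diag(1,1,1,1,1).

Reading off H_k = ker ∂_k / im ∂_{k+1}:

  H_0: rank C_0 − rank ∂_1 = 5 − 4 = 1, and the invariant factors of ∂_1 are all 1, so H_0 ≅ Z.
  H_1: rank ker ∂_1 − rank ∂_2 = (10 − 4) − 5 = 1, and the invariant factors of ∂_2 are all 1, so H_1 ≅ Z.
  H_2: rank ker ∂_2 − rank ∂_3 = (5 − 5) − 0 = 0, and there is no ∂_3, so H_2 ≅ 0.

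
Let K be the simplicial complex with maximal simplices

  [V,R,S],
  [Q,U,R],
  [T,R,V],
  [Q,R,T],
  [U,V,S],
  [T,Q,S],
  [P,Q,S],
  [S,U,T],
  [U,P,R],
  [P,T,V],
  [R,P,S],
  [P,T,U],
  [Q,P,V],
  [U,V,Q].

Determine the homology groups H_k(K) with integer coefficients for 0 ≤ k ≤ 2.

Take the total order P < Q < R < S < T < U < V on the vertex set. Then K (dimension 2) consists of the simplices:

  0-simplices (7): P, Q, R, S, T, U, V
  1-simplices (21): PQ, PR, PS, PT, PU, PV, QR, QS, QT, QU, QV, RS, RT, RU, RV, ST, SU, SV, TU, TV, UV
  2-simplices (14): PQS, PQV, PRS, PRU, PTU, PTV, QRT, QRU, QST, QUV, RSV, RTV, STU, SUV

so the chain groups are C_0 ≅ Z^7, C_1 ≅ Z^21, C_2 ≅ Z^14.

The boundary map ∂_1: C_1 → C_0 sends each edge [p,q] (with p < q) to q − p. For instance
  ∂QU = U − Q.
This gives a 7×21 integer matrix of rank 6; reducing to Smith normal form yields diagonal entries (1,1,1,1,1,1).

The boundary map ∂_2: C_2 → C_1 sends each 2-simplex [p,q,r] to [q,r] − [p,r] + [p,q]. For instance
  ∂RSV = SV − RV + RS,
  ∂PTV = TV − PV + PT.
As a 21×14 matrix over Z this has rank 13, with invariant factors (1,1,1,1,1,1,1,1,1,1,1,1,1).

From H_k ≅ ker(∂_k) / im(∂_{k+1}) we obtain:

  H_0: rank C_0 − rank ∂_1 = 7 − 6 = 1, and the invariant factors of ∂_1 are all 1, so H_0 ≅ Z.
  H_1: rank ker ∂_1 − rank ∂_2 = (21 − 6) − 13 = 2, and the invariant factors of ∂_2 are all 1, so H_1 ≅ Z^2.
  H_2: rank ker ∂_2 − rank ∂_3 = (14 − 13) − 0 = 1, and there is no ∂_3, so H_2 ≅ Z.

H_0 ≅ Z,  H_1 ≅ Z^2,  H_2 ≅ Z.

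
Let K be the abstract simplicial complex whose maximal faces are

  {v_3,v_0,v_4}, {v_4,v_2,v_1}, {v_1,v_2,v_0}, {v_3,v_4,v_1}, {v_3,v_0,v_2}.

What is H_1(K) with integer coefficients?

Fix the vertex order v_0 < v_1 < v_2 < v_3 < v_4 and write every simplex with vertices in increasing order. Then dim K = 2 and the simplices of K are:

  0-simplices (5): [v_0], [v_1], [v_2], [v_3], [v_4]
  1-simplices (10): [v_0,v_1], [v_0,v_2], [v_0,v_3], [v_0,v_4], [v_1,v_2], [v_1,v_3], [v_1,v_4], [v_2,v_3], [v_2,v_4], [v_3,v_4]
  2-simplices (5): [v_0,v_1,v_2], [v_0,v_2,v_3], [v_0,v_3,v_4], [v_1,v_2,v_4], [v_1,v_3,v_4]

so the chain groups are C_0 ≅ Z^5, C_1 ≅ Z^10, C_2 ≅ Z^5.

The boundary map ∂_1: C_1 → C_0 sends each edge [p,q] (with p < q) to q − p. For instance
  ∂[v_1,v_4] = [v_4] − [v_1].
The resulting 5×10 matrix has rank 4, and its Smith normal form has invariant factors (1,1,1,1).

The boundary map ∂_2: C_2 → C_1 maps a triangle to the signed sum of its edges. For instance
  ∂[v_1,v_3,v_4] = [v_3,v_4] − [v_1,v_4] + [v_1,v_3],
  ∂[v_1,v_2,v_4] = [v_2,v_4] − [v_1,v_4] + [v_1,v_2].
The resulting 10×5 matrix has rank 5, and its Smith normal form has invariant factors (1,1,1,1,1).

From H_k ≅ ker(∂_k) / im(∂_{k+1}) we obtain:

  H_1: rank ker ∂_1 − rank ∂_2 = (10 − 4) − 5 = 1, and the invariant factors of ∂_2 are all 1, so H_1 ≅ Z.

H_1 ≅ Z.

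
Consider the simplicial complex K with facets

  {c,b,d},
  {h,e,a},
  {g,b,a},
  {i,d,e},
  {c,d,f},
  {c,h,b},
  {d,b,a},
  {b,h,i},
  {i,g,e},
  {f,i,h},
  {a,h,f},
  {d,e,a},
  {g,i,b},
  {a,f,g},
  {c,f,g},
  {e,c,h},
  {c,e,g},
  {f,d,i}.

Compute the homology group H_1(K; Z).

Order the vertices as a < b < c < d < e < f < g < h < i. Listing each simplex with vertices in this order, K has dimension 2 with simplices:

  0-simplices (9): a, b, c, d, e, f, g, h, i
  1-simplices (27): ab, ad, ae, af, ag, ah, bc, bd, bg, bh, bi, cd, ce, cf, cg, ch, de, df, di, eg, eh, ei, fg, fh, fi, gi, hi
  2-simplices (18): abd, abg, ade, aeh, afg, afh, bcd, bch, bgi, bhi, cdf, ceg, ceh, cfg, dei, dfi, egi, fhi

Hence C_0 ≅ Z^9, C_1 ≅ Z^27, C_2 ≅ Z^18.

∂_1: C_1 → C_0 maps an edge to its endpoints' difference, ∂[p,q] = q − p.
The 9×27 boundary matrix has rank 8 and Smith normal form diag(1,1,1,1,1,1,1,1).

The boundary map ∂_2: C_2 → C_1 acts by ∂[p,q,r] = [q,r] − [p,r] + [p,q]. For instance
  ∂dfi = fi − di + df,
  ∂ceh = eh − ch + ce.
The resulting 27×18 matrix has rank 17, and its Smith normal form has invariant factors (1,1,1,1,1,1,1,1,1,1,1,1,1,1,1,1,1).

Now H_k = ker ∂_k / im ∂_{k+1}, so:

  H_1: rank ker ∂_1 − rank ∂_2 = (27 − 8) − 17 = 2, and the invariant factors of ∂_2 are all 1, so H_1 = Z^2.

(K is a triangulation of the torus T^2.)

H_1 = Z^2.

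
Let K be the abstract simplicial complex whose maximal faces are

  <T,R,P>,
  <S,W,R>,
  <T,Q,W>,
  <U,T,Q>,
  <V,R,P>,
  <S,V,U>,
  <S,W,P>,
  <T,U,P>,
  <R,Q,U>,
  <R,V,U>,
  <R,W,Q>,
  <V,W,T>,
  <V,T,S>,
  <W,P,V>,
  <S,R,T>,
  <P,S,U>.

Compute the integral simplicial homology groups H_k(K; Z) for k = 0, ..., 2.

Take the total order P < Q < R < S < T < U < V < W on the vertex set. Then K (dimension 2) consists of the simplices:

  0-simplices (8): P, Q, R, S, T, U, V, W
  1-simplices (24): PR, PS, PT, PU, PV, PW, QR, QT, QU, QW, RS, RT, RU, RV, RW, ST, SU, SV, SW, TU, TV, TW, UV, VW
  2-simplices (16): PRT, PRV, PSU, PSW, PTU, PVW, QRU, QRW, QTU, QTW, RST, RSW, RUV, STV, SUV, TVW

giving chain groups C_0 ≅ Z^8, C_1 ≅ Z^24, C_2 ≅ Z^16.

∂_1: C_1 → C_0 sends each edge [p,q] (with p < q) to q − p. For instance
  ∂TV = V − T.
The 8×24 boundary matrix has rank 7 and Smith normal form diag(1,1,1,1,1,1,1).

Boundary ∂_2: C_2 → C_1 acts by ∂[p,q,r] = [q,r] − [p,r] + [p,q]. For instance
  ∂RUV = UV − RV + RU,
  ∂TVW = VW − TW + TV.
This gives a 24×16 integer matrix of rank 15; reducing to Smith normal form yields diagonal entries (1,1,1,1,1,1,1,1,1,1,1,1,1,1,1).

Now H_k = ker ∂_k / im ∂_{k+1}, so:

  H_0: rank C_0 − rank ∂_1 = 8 − 7 = 1, and the invariant factors of ∂_1 are all 1, so H_0 ≅ Z.
  H_1: rank ker ∂_1 − rank ∂_2 = (24 − 7) − 15 = 2, and the invariant factors of ∂_2 are all 1, so H_1 ≅ Z^2.
  H_2: rank ker ∂_2 − rank ∂_3 = (16 − 15) − 0 = 1, and there is no ∂_3, so H_2 ≅ Z.

H_0 = Z,  H_1 = Z^2,  H_2 = Z.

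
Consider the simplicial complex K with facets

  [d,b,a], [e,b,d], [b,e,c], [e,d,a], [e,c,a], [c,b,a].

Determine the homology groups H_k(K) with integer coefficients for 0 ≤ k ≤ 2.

H_0 ≅ Z,  H_1 = 0,  H_2 ≅ Z.

Order the vertices as a < b < c < d < e. Listing each simplex with vertices in this order, K has dimension 2 with simplices:

  0-simplices (5): a, b, c, d, e
  1-simplices (9): ab, ac, ad, ae, bc, bd, be, ce, de
  2-simplices (6): abc, abd, ace, ade, bce, bde

giving chain groups C_0 ≅ Z^5, C_1 ≅ Z^9, C_2 ≅ Z^6.

Boundary ∂_1: C_1 → C_0 maps an edge to its endpoints' difference, ∂[p,q] = q − p.
As a 5×9 matrix over Z this has rank 4, with invariant factors (1,1,1,1).

The boundary map ∂_2: C_2 → C_1 maps a triangle to the signed sum of its edges. For instance
  ∂abc = bc − ac + ab,
  ∂abd = bd − ad + ab.
This gives a 9×6 integer matrix of rank 5; reducing to Smith normal form yields diagonal entries (1,1,1,1,1).

Now H_k = ker ∂_k / im ∂_{k+1}, so:

  H_0: rank C_0 − rank ∂_1 = 5 − 4 = 1, and the invariant factors of ∂_1 are all 1, so H_0 ≅ Z.
  H_1: rank ker ∂_1 − rank ∂_2 = (9 − 4) − 5 = 0, and the invariant factors of ∂_2 are all 1, so H_1 ≅ 0.
  H_2: rank ker ∂_2 − rank ∂_3 = (6 − 5) − 0 = 1, and there is no ∂_3, so H_2 ≅ Z.

(K is a triangulation of the 2-sphere S^2.)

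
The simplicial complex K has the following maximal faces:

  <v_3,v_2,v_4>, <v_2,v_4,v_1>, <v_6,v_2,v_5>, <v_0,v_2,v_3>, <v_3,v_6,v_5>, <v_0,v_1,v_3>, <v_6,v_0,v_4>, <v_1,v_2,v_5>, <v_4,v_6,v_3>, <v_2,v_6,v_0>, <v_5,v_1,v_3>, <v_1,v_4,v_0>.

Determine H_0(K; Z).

H_0 ≅ Z.

We work with the vertex ordering v_0 < v_1 < v_2 < v_3 < v_4 < v_5 < v_6. The simplices of K, each written with vertices in increasing order, are:

  0-simplices (7): [v_0], [v_1], [v_2], [v_3], [v_4], [v_5], [v_6]
  1-simplices (18): (18 of them)
  2-simplices (12): (12 of them)

giving chain groups C_0 ≅ Z^7, C_1 ≅ Z^18, C_2 ≅ Z^12.

Boundary ∂_1: C_1 → C_0 sends each edge [p,q] (with p < q) to q − p. For instance
  ∂[v_0,v_1] = [v_1] − [v_0].
The 7×18 boundary matrix has rank 6 and Smith normal form diag(1,1,1,1,1,1).

Boundary ∂_2: C_2 → C_1 maps a triangle to the signed sum of its edges. For instance
  ∂[v_0,v_1,v_3] = [v_1,v_3] − [v_0,v_3] + [v_0,v_1],
  ∂[v_3,v_5,v_6] = [v_5,v_6] − [v_3,v_6] + [v_3,v_5].
The 18×12 boundary matrix has rank 12 and Smith normal form diag(1,1,1,1,1,1,1,1,1,1,1,2).

Computing H_k = (kernel of ∂_k) / (image of ∂_{k+1}):

  H_0: rank C_0 − rank ∂_1 = 7 − 6 = 1, and the invariant factors of ∂_1 are all 1, so H_0 = Z.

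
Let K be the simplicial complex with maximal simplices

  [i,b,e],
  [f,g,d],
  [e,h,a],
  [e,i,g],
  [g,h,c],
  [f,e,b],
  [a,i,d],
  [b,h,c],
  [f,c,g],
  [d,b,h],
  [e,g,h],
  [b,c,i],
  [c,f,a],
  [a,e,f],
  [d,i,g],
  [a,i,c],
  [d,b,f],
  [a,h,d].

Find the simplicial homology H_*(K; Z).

H_0 ≅ Z,  H_1 ≅ Z^2,  H_2 ≅ Z.

Fix the vertex order a < b < c < d < e < f < g < h < i and write every simplex with vertices in increasing order. Then dim K = 2 and the simplices of K are:

  0-simplices (9): a, b, c, d, e, f, g, h, i
  1-simplices (27): ac, ad, ae, af, ah, ai, bc, bd, be, bf, bh, bi, cf, cg, ch, ci, df, dg, dh, di, ef, eg, eh, ei, fg, gh, gi
  2-simplices (18): acf, aci, adh, adi, aef, aeh, bch, bci, bdf, bdh, bef, bei, cfg, cgh, dfg, dgi, egh, egi

Hence C_0 ≅ Z^9, C_1 ≅ Z^27, C_2 ≅ Z^18.

Boundary ∂_1: C_1 → C_0 maps an edge to its endpoints' difference, ∂[p,q] = q − p. For instance
  ∂cf = f − c.
This gives a 9×27 integer matrix of rank 8; reducing to Smith normal form yields diagonal entries (1,1,1,1,1,1,1,1).

Boundary ∂_2: C_2 → C_1 acts by ∂[p,q,r] = [q,r] − [p,r] + [p,q]. For instance
  ∂dgi = gi − di + dg,
  ∂bef = ef − bf + be.
As a 27×18 matrix over Z this has rank 17, with invariant factors (1,1,1,1,1,1,1,1,1,1,1,1,1,1,1,1,1).

Computing H_k = (kernel of ∂_k) / (image of ∂_{k+1}):

  H_0: rank C_0 − rank ∂_1 = 9 − 8 = 1, and the invariant factors of ∂_1 are all 1, so H_0 ≅ Z.
  H_1: rank ker ∂_1 − rank ∂_2 = (27 − 8) − 17 = 2, and the invariant factors of ∂_2 are all 1, so H_1 ≅ Z^2.
  H_2: rank ker ∂_2 − rank ∂_3 = (18 − 17) − 0 = 1, and there is no ∂_3, so H_2 ≅ Z.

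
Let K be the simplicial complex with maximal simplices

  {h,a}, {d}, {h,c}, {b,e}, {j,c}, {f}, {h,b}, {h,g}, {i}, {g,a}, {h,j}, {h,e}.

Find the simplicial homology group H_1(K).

H_1 ≅ Z^3.

Order the vertices as a < b < c < d < e < f < g < h < i < j. Listing each simplex with vertices in this order, K has dimension 1 with simplices:

  0-simplices (10): a, b, c, d, e, f, g, h, i, j
  1-simplices (9): ag, ah, be, bh, ch, cj, eh, gh, hj

Hence C_0 ≅ Z^10, C_1 ≅ Z^9.

Boundary ∂_1: C_1 → C_0 sends each edge [p,q] (with p < q) to q − p.
The 10×9 boundary matrix has rank 6 and Smith normal form diag(1,1,1,1,1,1).

Reading off H_k = ker ∂_k / im ∂_{k+1}:

  H_1: rank ker ∂_1 − rank ∂_2 = (9 − 6) − 0 = 3, and there is no ∂_2, so H_1 = Z^3.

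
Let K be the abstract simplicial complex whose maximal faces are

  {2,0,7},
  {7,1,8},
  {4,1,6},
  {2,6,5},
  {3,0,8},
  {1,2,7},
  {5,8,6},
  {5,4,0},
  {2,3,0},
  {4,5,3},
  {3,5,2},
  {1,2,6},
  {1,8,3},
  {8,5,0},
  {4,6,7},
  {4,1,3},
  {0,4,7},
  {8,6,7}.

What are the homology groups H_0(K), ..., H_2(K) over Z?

We work with the vertex ordering 0 < 1 < 2 < 3 < 4 < 5 < 6 < 7 < 8. The simplices of K, each written with vertices in increasing order, are:

  0-simplices (9): [0], [1], [2], [3], [4], [5], [6], [7], [8]
  1-simplices (27): (27 of them)
  2-simplices (18): [0,2,3], [0,2,7], [0,3,8], [0,4,5], [0,4,7], [0,5,8], [1,2,6], [1,2,7], [1,3,4], [1,3,8], [1,4,6], [1,7,8], [2,3,5], [2,5,6], [3,4,5], [4,6,7], [5,6,8], [6,7,8]

giving chain groups C_0 ≅ Z^9, C_1 ≅ Z^27, C_2 ≅ Z^18.

∂_1: C_1 → C_0 sends each edge [p,q] (with p < q) to q − p. For instance
  ∂[4,7] = [7] − [4].
The resulting 9×27 matrix has rank 8, and its Smith normal form has invariant factors (1,1,1,1,1,1,1,1).

The boundary map ∂_2: C_2 → C_1 sends each 2-simplex [p,q,r] to [q,r] − [p,r] + [p,q]. For instance
  ∂[0,2,7] = [2,7] − [0,7] + [0,2],
  ∂[5,6,8] = [6,8] − [5,8] + [5,6].
This gives a 27×18 integer matrix of rank 18; reducing to Smith normal form yields diagonal entries (1,1,1,1,1,1,1,1,1,1,1,1,1,1,1,1,1,2).

Computing H_k = (kernel of ∂_k) / (image of ∂_{k+1}):

  H_0: rank C_0 − rank ∂_1 = 9 − 8 = 1, and the invariant factors of ∂_1 are all 1, so H_0 = Z.
  H_1: rank ker ∂_1 − rank ∂_2 = (27 − 8) − 18 = 1, and ∂_2 has invariant factor 2 > 1, so H_1 = Z ⊕ Z/2Z.
  H_2: rank ker ∂_2 − rank ∂_3 = (18 − 18) − 0 = 0, and there is no ∂_3, so H_2 = 0.

As a check, the Euler characteristic is 9 − 27 + 18 = 0, which agrees with 1 − 1 + 0 = 0.

H_0 ≅ Z,  H_1 ≅ Z ⊕ Z/2Z,  H_2 = 0.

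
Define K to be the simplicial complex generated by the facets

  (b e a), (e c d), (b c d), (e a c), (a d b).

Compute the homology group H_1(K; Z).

H_1 = Z.

K has 5 vertices, 10 edges, 5 triangles.
rank ∂_1 = 4, rank ∂_2 = 5 ⇒ b_1 = 10 − 4 − 5 = 1; all invariant factors of ∂_2 are 1 so no torsion. So H_1 ≅ Z.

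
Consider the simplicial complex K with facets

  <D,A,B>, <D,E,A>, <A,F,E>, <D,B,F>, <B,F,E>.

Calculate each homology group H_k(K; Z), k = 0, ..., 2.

H_0 ≅ Z,  H_1 ≅ Z,  H_2 = 0.

Order the vertices as A < B < D < E < F. Listing each simplex with vertices in this order, K has dimension 2 with simplices:

  0-simplices (5): A, B, D, E, F
  1-simplices (10): AB, AD, AE, AF, BD, BE, BF, DE, DF, EF
  2-simplices (5): ABD, ADE, AEF, BDF, BEF

giving chain groups C_0 ≅ Z^5, C_1 ≅ Z^10, C_2 ≅ Z^5.

Boundary ∂_1: C_1 → C_0 is given by ∂[p,q] = [q] − [p].
The 5×10 boundary matrix has rank 4 and Smith normal form diag(1,1,1,1).

Boundary ∂_2: C_2 → C_1 maps a triangle to the signed sum of its edges. For instance
  ∂ABD = BD − AD + AB,
  ∂BDF = DF − BF + BD.
As a 10×5 matrix over Z this has rank 5, with invariant factors (1,1,1,1,1).

Reading off H_k = ker ∂_k / im ∂_{k+1}:

  H_0: rank C_0 − rank ∂_1 = 5 − 4 = 1, and the invariant factors of ∂_1 are all 1, so H_0 ≅ Z.
  H_1: rank ker ∂_1 − rank ∂_2 = (10 − 4) − 5 = 1, and the invariant factors of ∂_2 are all 1, so H_1 ≅ Z.
  H_2: rank ker ∂_2 − rank ∂_3 = (5 − 5) − 0 = 0, and there is no ∂_3, so H_2 ≅ 0.

As a check, the Euler characteristic is 5 − 10 + 5 = 0, which agrees with 1 − 1 + 0 = 0.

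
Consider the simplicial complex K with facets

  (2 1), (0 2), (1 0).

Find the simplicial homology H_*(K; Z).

H_0 = Z,  H_1 = Z.

We work with the vertex ordering 0 < 1 < 2. The simplices of K, each written with vertices in increasing order, are:

  0-simplices (3): [0], [1], [2]
  1-simplices (3): [0,1], [0,2], [1,2]

giving chain groups C_0 ≅ Z^3, C_1 ≅ Z^3.

The boundary map ∂_1: C_1 → C_0 maps an edge to its endpoints' difference, ∂[p,q] = q − p.
The 3×3 boundary matrix has rank 2 and Smith normal form diag(1,1).

Now H_k = ker ∂_k / im ∂_{k+1}, so:

  H_0: rank C_0 − rank ∂_1 = 3 − 2 = 1, and the invariant factors of ∂_1 are all 1, so H_0 ≅ Z.
  H_1: rank ker ∂_1 − rank ∂_2 = (3 − 2) − 0 = 1, and there is no ∂_2, so H_1 ≅ Z.

As a check, the Euler characteristic is 3 − 3 = 0, which agrees with 1 − 1 = 0.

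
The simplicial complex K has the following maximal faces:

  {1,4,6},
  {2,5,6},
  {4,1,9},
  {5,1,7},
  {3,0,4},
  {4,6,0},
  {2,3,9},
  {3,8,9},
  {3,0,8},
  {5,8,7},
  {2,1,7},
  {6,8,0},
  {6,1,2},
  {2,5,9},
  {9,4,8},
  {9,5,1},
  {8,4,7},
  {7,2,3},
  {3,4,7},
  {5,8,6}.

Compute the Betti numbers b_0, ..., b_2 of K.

b_0 = 1, b_1 = 1, b_2 = 0.

Take the total order 0 < 1 < 2 < 3 < 4 < 5 < 6 < 7 < 8 < 9 on the vertex set. Then K (dimension 2) consists of the simplices:

  0-simplices (10): [0], [1], [2], [3], [4], [5], [6], [7], [8], [9]
  1-simplices (30): (30 of them)
  2-simplices (20): (20 of them)

giving chain groups C_0 ≅ Z^10, C_1 ≅ Z^30, C_2 ≅ Z^20.

Boundary ∂_1: C_1 → C_0 sends each edge [p,q] (with p < q) to q − p.
The 10×30 boundary matrix has rank 9 and Smith normal form diag(1,1,1,1,1,1,1,1,1).

∂_2: C_2 → C_1 maps a triangle to the signed sum of its edges. For instance
  ∂[1,2,6] = [2,6] − [1,6] + [1,2],
  ∂[1,2,7] = [2,7] − [1,7] + [1,2].
The resulting 30×20 matrix has rank 20, and its Smith normal form has invariant factors (1,1,1,1,1,1,1,1,1,1,1,1,1,1,1,1,1,1,1,2).

Computing H_k = (kernel of ∂_k) / (image of ∂_{k+1}):

  H_0: rank C_0 − rank ∂_1 = 10 − 9 = 1, and the invariant factors of ∂_1 are all 1, so H_0 = Z.
  H_1: rank ker ∂_1 − rank ∂_2 = (30 − 9) − 20 = 1, and ∂_2 has invariant factor 2 > 1, so H_1 = Z × Z/2.
  H_2: rank ker ∂_2 − rank ∂_3 = (20 − 20) − 0 = 0, and there is no ∂_3, so H_2 = 0.

As a check, the Euler characteristic is 10 − 30 + 20 = 0, which agrees with 1 − 1 + 0 = 0.
(K is a triangulation of the Klein bottle.)

Hence the Betti numbers are b_0 = 1, b_1 = 1, b_2 = 0.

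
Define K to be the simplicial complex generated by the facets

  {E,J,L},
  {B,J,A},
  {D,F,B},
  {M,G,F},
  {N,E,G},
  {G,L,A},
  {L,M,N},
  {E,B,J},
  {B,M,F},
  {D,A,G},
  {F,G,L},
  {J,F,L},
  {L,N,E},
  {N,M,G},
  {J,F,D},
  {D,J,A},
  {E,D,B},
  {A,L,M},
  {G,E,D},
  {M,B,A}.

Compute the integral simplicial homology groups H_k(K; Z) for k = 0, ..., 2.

H_0 ≅ Z,  H_1 ≅ Z ⊕ Z/2,  H_2 = 0.

Fix the vertex order A < B < D < E < F < G < J < L < M < N and write every simplex with vertices in increasing order. Then dim K = 2 and the simplices of K are:

  0-simplices (10): A, B, D, E, F, G, J, L, M, N
  1-simplices (30): AB, AD, AG, AJ, AL, AM, BD, BE, BF, BJ, BM, DE, DF, DG, DJ, EG, EJ, EL, EN, FG, FJ, FL, FM, GL, GM, GN, JL, LM, LN, MN
  2-simplices (20): ABJ, ABM, ADG, ADJ, AGL, ALM, BDE, BDF, BEJ, BFM, DEG, DFJ, EGN, EJL, ELN, FGL, FGM, FJL, GMN, LMN

Hence C_0 ≅ Z^10, C_1 ≅ Z^30, C_2 ≅ Z^20.

∂_1: C_1 → C_0 maps an edge to its endpoints' difference, ∂[p,q] = q − p. For instance
  ∂AD = D − A.
This gives a 10×30 integer matrix of rank 9; reducing to Smith normal form yields diagonal entries (1,1,1,1,1,1,1,1,1).

∂_2: C_2 → C_1 maps a triangle to the signed sum of its edges. For instance
  ∂ALM = LM − AM + AL,
  ∂DEG = EG − DG + DE.
As a 30×20 matrix over Z this has rank 20, with invariant factors (1,1,1,1,1,1,1,1,1,1,1,1,1,1,1,1,1,1,1,2).

Reading off H_k = ker ∂_k / im ∂_{k+1}:

  H_0: rank C_0 − rank ∂_1 = 10 − 9 = 1, and the invariant factors of ∂_1 are all 1, so H_0 = Z.
  H_1: rank ker ∂_1 − rank ∂_2 = (30 − 9) − 20 = 1, and ∂_2 has invariant factor 2 > 1, so H_1 = Z ⊕ Z/2.
  H_2: rank ker ∂_2 − rank ∂_3 = (20 − 20) − 0 = 0, and there is no ∂_3, so H_2 = 0.

As a check, the Euler characteristic is 10 − 30 + 20 = 0, which agrees with 1 − 1 + 0 = 0.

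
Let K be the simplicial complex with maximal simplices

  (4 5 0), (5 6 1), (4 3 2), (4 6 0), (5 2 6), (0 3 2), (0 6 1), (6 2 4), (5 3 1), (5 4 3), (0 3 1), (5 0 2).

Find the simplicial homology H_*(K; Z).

H_0 = Z,  H_1 = Z/2Z,  H_2 = 0.

Take the total order 0 < 1 < 2 < 3 < 4 < 5 < 6 on the vertex set. Then K (dimension 2) consists of the simplices:

  0-simplices (7): [0], [1], [2], [3], [4], [5], [6]
  1-simplices (18): [0,1], [0,2], [0,3], [0,4], [0,5], [0,6], [1,3], [1,5], [1,6], [2,3], [2,4], [2,5], [2,6], [3,4], [3,5], [4,5], [4,6], [5,6]
  2-simplices (12): [0,1,3], [0,1,6], [0,2,3], [0,2,5], [0,4,5], [0,4,6], [1,3,5], [1,5,6], [2,3,4], [2,4,6], [2,5,6], [3,4,5]

so the chain groups are C_0 ≅ Z^7, C_1 ≅ Z^18, C_2 ≅ Z^12.

∂_1: C_1 → C_0 sends each edge [p,q] (with p < q) to q − p.
The 7×18 boundary matrix has rank 6 and Smith normal form diag(1,1,1,1,1,1).

Boundary ∂_2: C_2 → C_1 maps a triangle to the signed sum of its edges. For instance
  ∂[1,3,5] = [3,5] − [1,5] + [1,3],
  ∂[0,4,6] = [4,6] − [0,6] + [0,4].
This gives a 18×12 integer matrix of rank 12; reducing to Smith normal form yields diagonal entries (1,1,1,1,1,1,1,1,1,1,1,2).

Computing H_k = (kernel of ∂_k) / (image of ∂_{k+1}):

  H_0: rank C_0 − rank ∂_1 = 7 − 6 = 1, and the invariant factors of ∂_1 are all 1, so H_0 ≅ Z.
  H_1: rank ker ∂_1 − rank ∂_2 = (18 − 6) − 12 = 0, and ∂_2 has invariant factor 2 > 1, so H_1 ≅ Z/2Z.
  H_2: rank ker ∂_2 − rank ∂_3 = (12 − 12) − 0 = 0, and there is no ∂_3, so H_2 ≅ 0.

As a check, the Euler characteristic is 7 − 18 + 12 = 1, which agrees with 1 − 0 + 0 = 1.
(K is a triangulation of the real projective plane RP^2.)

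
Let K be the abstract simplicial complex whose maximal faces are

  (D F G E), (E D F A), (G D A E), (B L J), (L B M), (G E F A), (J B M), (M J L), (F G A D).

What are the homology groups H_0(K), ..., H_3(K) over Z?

H_0 = Z^2,  H_1 = 0,  H_2 = Z,  H_3 = Z.

Order the vertices as A < B < D < E < F < G < J < L < M. Listing each simplex with vertices in this order, K has dimension 3 with simplices:

  0-simplices (9): A, B, D, E, F, G, J, L, M
  1-simplices (16): AD, AE, AF, AG, BJ, BL, BM, DE, DF, DG, EF, EG, FG, JL, JM, LM
  2-simplices (14): ADE, ADF, ADG, AEF, AEG, AFG, BJL, BJM, BLM, DEF, DEG, DFG, EFG, JLM
  3-simplices (5): ADEF, ADEG, ADFG, AEFG, DEFG

so the chain groups are C_0 ≅ Z^9, C_1 ≅ Z^16, C_2 ≅ Z^14, C_3 ≅ Z^5.

Boundary ∂_1: C_1 → C_0 maps an edge to its endpoints' difference, ∂[p,q] = q − p. For instance
  ∂AF = F − A.
This gives a 9×16 integer matrix of rank 7; reducing to Smith normal form yields diagonal entries (1,1,1,1,1,1,1).

∂_2: C_2 → C_1 acts by ∂[p,q,r] = [q,r] − [p,r] + [p,q]. For instance
  ∂JLM = LM − JM + JL,
  ∂BJM = JM − BM + BJ.
The 16×14 boundary matrix has rank 9 and Smith normal form diag(1,1,1,1,1,1,1,1,1).

Boundary ∂_3: C_3 → C_2 sends each 3-simplex σ to the alternating sum Σ_i (−1)^i (σ with its i-th vertex removed). For instance
  ∂AEFG = EFG − AFG + AEG − AEF,
  ∂ADFG = DFG − AFG + ADG − ADF.
The 14×5 boundary matrix has rank 4 and Smith normal form diag(1,1,1,1).

From H_k ≅ ker(∂_k) / im(∂_{k+1}) we obtain:

  H_0: rank C_0 − rank ∂_1 = 9 − 7 = 2, and the invariant factors of ∂_1 are all 1, so H_0 = Z^2.
  H_1: rank ker ∂_1 − rank ∂_2 = (16 − 7) − 9 = 0, and the invariant factors of ∂_2 are all 1, so H_1 = 0.
  H_2: rank ker ∂_2 − rank ∂_3 = (14 − 9) − 4 = 1, and the invariant factors of ∂_3 are all 1, so H_2 = Z.
  H_3: rank ker ∂_3 − rank ∂_4 = (5 − 4) − 0 = 1, and there is no ∂_4, so H_3 = Z.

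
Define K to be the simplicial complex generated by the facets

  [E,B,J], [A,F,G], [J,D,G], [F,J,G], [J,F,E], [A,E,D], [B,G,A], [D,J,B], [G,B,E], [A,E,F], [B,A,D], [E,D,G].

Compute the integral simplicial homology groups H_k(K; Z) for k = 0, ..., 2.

H_0 = Z,  H_1 = Z/2Z,  H_2 = 0.

Take the total order A < B < D < E < F < G < J on the vertex set. Then K (dimension 2) consists of the simplices:

  0-simplices (7): A, B, D, E, F, G, J
  1-simplices (18): AB, AD, AE, AF, AG, BD, BE, BG, BJ, DE, DG, DJ, EF, EG, EJ, FG, FJ, GJ
  2-simplices (12): ABD, ABG, ADE, AEF, AFG, BDJ, BEG, BEJ, DEG, DGJ, EFJ, FGJ

Hence C_0 ≅ Z^7, C_1 ≅ Z^18, C_2 ≅ Z^12.

∂_1: C_1 → C_0 is given by ∂[p,q] = [q] − [p]. For instance
  ∂GJ = J − G.
The 7×18 boundary matrix has rank 6 and Smith normal form diag(1,1,1,1,1,1).

The boundary map ∂_2: C_2 → C_1 sends each 2-simplex [p,q,r] to [q,r] − [p,r] + [p,q]. For instance
  ∂BEJ = EJ − BJ + BE,
  ∂EFJ = FJ − EJ + EF.
The resulting 18×12 matrix has rank 12, and its Smith normal form has invariant factors (1,1,1,1,1,1,1,1,1,1,1,2).

Reading off H_k = ker ∂_k / im ∂_{k+1}:

  H_0: rank C_0 − rank ∂_1 = 7 − 6 = 1, and the invariant factors of ∂_1 are all 1, so H_0 ≅ Z.
  H_1: rank ker ∂_1 − rank ∂_2 = (18 − 6) − 12 = 0, and ∂_2 has invariant factor 2 > 1, so H_1 ≅ Z/2Z.
  H_2: rank ker ∂_2 − rank ∂_3 = (12 − 12) − 0 = 0, and there is no ∂_3, so H_2 ≅ 0.

(K is a triangulation of the real projective plane RP^2.)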